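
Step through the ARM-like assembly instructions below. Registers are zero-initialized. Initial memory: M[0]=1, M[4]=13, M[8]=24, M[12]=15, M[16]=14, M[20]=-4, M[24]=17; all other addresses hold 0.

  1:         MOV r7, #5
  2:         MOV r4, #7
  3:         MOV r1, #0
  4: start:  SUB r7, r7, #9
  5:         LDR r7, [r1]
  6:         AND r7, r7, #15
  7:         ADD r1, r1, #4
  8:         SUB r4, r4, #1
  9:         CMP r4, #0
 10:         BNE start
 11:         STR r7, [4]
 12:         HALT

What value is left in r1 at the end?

28

MOV r7, #5 → r7=5
MOV r4, #7 → r4=7
MOV r1, #0 → r1=0
SUB r7, r7, #9 → r7=5-9=-4
LDR r7, [r1] → r7=M[0]=1
AND r7, r7, #15 → r7=1&15=1
ADD r1, r1, #4 → r1=0+4=4
SUB r4, r4, #1 → r4=7-1=6
CMP r4, #0  (cmp 6,0)
BNE start: taken
SUB r7, r7, #9 → r7=1-9=-8
LDR r7, [r1] → r7=M[4]=13
AND r7, r7, #15 → r7=13&15=13
ADD r1, r1, #4 → r1=4+4=8
SUB r4, r4, #1 → r4=6-1=5
CMP r4, #0  (cmp 5,0)
BNE start: taken
SUB r7, r7, #9 → r7=13-9=4
LDR r7, [r1] → r7=M[8]=24
AND r7, r7, #15 → r7=24&15=8
ADD r1, r1, #4 → r1=8+4=12
SUB r4, r4, #1 → r4=5-1=4
CMP r4, #0  (cmp 4,0)
BNE start: taken
SUB r7, r7, #9 → r7=8-9=-1
LDR r7, [r1] → r7=M[12]=15
AND r7, r7, #15 → r7=15&15=15
ADD r1, r1, #4 → r1=12+4=16
SUB r4, r4, #1 → r4=4-1=3
CMP r4, #0  (cmp 3,0)
BNE start: taken
SUB r7, r7, #9 → r7=15-9=6
LDR r7, [r1] → r7=M[16]=14
AND r7, r7, #15 → r7=14&15=14
ADD r1, r1, #4 → r1=16+4=20
SUB r4, r4, #1 → r4=3-1=2
CMP r4, #0  (cmp 2,0)
BNE start: taken
SUB r7, r7, #9 → r7=14-9=5
LDR r7, [r1] → r7=M[20]=-4
AND r7, r7, #15 → r7=(-4)&15=12
ADD r1, r1, #4 → r1=20+4=24
SUB r4, r4, #1 → r4=2-1=1
CMP r4, #0  (cmp 1,0)
BNE start: taken
SUB r7, r7, #9 → r7=12-9=3
LDR r7, [r1] → r7=M[24]=17
AND r7, r7, #15 → r7=17&15=1
ADD r1, r1, #4 → r1=24+4=28
SUB r4, r4, #1 → r4=1-1=0
CMP r4, #0  (cmp 0,0)
BNE start: not taken
STR r7, [4] → M[4]=1
halt.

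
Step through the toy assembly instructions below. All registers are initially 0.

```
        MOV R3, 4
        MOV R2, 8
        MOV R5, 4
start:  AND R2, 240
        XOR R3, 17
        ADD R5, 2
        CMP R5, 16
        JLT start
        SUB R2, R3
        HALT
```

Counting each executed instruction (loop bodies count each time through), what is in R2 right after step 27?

0

R3=4
R2=8
R5=4
R2=8&240=0
R3=4^17=21
R5=4+2=6
CMP R5, 16  (cmp 6,16)
JLT start: taken
R2=0&240=0
R3=21^17=4
R5=6+2=8
CMP R5, 16  (cmp 8,16)
JLT start: taken
R2=0&240=0
R3=4^17=21
R5=8+2=10
CMP R5, 16  (cmp 10,16)
JLT start: taken
R2=0&240=0
R3=21^17=4
R5=10+2=12
CMP R5, 16  (cmp 12,16)
JLT start: taken
R2=0&240=0
R3=4^17=21
R5=12+2=14
CMP R5, 16  (cmp 14,16)
After step 27: R2 = 0.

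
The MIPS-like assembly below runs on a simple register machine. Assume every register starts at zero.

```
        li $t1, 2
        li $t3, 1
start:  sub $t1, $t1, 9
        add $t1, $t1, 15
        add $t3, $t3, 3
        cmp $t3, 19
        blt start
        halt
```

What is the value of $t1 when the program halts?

38

after li $t1, 2: $t1=2
after li $t3, 1: $t3=1
after sub $t1, $t1, 9: $t1=2-9=-7
after add $t1, $t1, 15: $t1=(-7)+15=8
after add $t3, $t3, 3: $t3=1+3=4
cmp $t3, 19  (cmp 4,19)
blt start: taken
after sub $t1, $t1, 9: $t1=8-9=-1
after add $t1, $t1, 15: $t1=(-1)+15=14
after add $t3, $t3, 3: $t3=4+3=7
cmp $t3, 19  (cmp 7,19)
blt start: taken
after sub $t1, $t1, 9: $t1=14-9=5
after add $t1, $t1, 15: $t1=5+15=20
after add $t3, $t3, 3: $t3=7+3=10
cmp $t3, 19  (cmp 10,19)
blt start: taken
after sub $t1, $t1, 9: $t1=20-9=11
after add $t1, $t1, 15: $t1=11+15=26
after add $t3, $t3, 3: $t3=10+3=13
cmp $t3, 19  (cmp 13,19)
blt start: taken
after sub $t1, $t1, 9: $t1=26-9=17
after add $t1, $t1, 15: $t1=17+15=32
after add $t3, $t3, 3: $t3=13+3=16
cmp $t3, 19  (cmp 16,19)
blt start: taken
after sub $t1, $t1, 9: $t1=32-9=23
after add $t1, $t1, 15: $t1=23+15=38
after add $t3, $t3, 3: $t3=16+3=19
cmp $t3, 19  (cmp 19,19)
blt start: not taken
halt.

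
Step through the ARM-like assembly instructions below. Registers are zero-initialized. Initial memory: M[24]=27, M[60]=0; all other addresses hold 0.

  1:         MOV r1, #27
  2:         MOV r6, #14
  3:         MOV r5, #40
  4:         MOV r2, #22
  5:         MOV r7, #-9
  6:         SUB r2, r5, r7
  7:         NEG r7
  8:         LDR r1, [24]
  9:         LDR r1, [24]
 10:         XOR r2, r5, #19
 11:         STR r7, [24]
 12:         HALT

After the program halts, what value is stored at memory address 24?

MOV r1, #27 → r1=27
MOV r6, #14 → r6=14
MOV r5, #40 → r5=40
MOV r2, #22 → r2=22
MOV r7, #-9 → r7=-9
SUB r2, r5, r7 → r2=40-(-9)=49
NEG r7 → r7=-(-9)=9
LDR r1, [24] → r1=M[24]=27
LDR r1, [24] → r1=M[24]=27
XOR r2, r5, #19 → r2=40^19=59
STR r7, [24] → M[24]=9
halt.

9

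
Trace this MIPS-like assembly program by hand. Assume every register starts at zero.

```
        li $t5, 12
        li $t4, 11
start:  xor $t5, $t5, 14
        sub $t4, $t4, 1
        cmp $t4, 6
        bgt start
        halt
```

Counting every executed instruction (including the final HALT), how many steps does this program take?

23

after li $t5, 12: $t5=12
after li $t4, 11: $t4=11
after xor $t5, $t5, 14: $t5=12^14=2
after sub $t4, $t4, 1: $t4=11-1=10
cmp $t4, 6  (cmp 10,6)
bgt start: taken
after xor $t5, $t5, 14: $t5=2^14=12
after sub $t4, $t4, 1: $t4=10-1=9
cmp $t4, 6  (cmp 9,6)
bgt start: taken
after xor $t5, $t5, 14: $t5=12^14=2
after sub $t4, $t4, 1: $t4=9-1=8
cmp $t4, 6  (cmp 8,6)
bgt start: taken
after xor $t5, $t5, 14: $t5=2^14=12
after sub $t4, $t4, 1: $t4=8-1=7
cmp $t4, 6  (cmp 7,6)
bgt start: taken
after xor $t5, $t5, 14: $t5=12^14=2
after sub $t4, $t4, 1: $t4=7-1=6
cmp $t4, 6  (cmp 6,6)
bgt start: not taken
halt.
Total executed instructions: 23.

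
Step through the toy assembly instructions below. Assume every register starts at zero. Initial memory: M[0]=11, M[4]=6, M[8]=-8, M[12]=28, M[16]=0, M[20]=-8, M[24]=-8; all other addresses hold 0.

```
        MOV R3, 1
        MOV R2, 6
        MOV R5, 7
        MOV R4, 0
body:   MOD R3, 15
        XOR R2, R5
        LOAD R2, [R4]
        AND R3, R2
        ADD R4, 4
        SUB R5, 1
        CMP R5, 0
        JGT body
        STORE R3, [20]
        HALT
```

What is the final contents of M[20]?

0

after MOV R3, 1: R3=1
after MOV R2, 6: R2=6
after MOV R5, 7: R5=7
after MOV R4, 0: R4=0
after MOD R3, 15: R3=1%15=1
after XOR R2, R5: R2=6^7=1
after LOAD R2, [R4]: R2=M[0]=11
after AND R3, R2: R3=1&11=1
after ADD R4, 4: R4=0+4=4
after SUB R5, 1: R5=7-1=6
CMP R5, 0  (cmp 6,0)
JGT body: taken
after MOD R3, 15: R3=1%15=1
after XOR R2, R5: R2=11^6=13
after LOAD R2, [R4]: R2=M[4]=6
after AND R3, R2: R3=1&6=0
after ADD R4, 4: R4=4+4=8
after SUB R5, 1: R5=6-1=5
CMP R5, 0  (cmp 5,0)
JGT body: taken
after MOD R3, 15: R3=0%15=0
after XOR R2, R5: R2=6^5=3
after LOAD R2, [R4]: R2=M[8]=-8
after AND R3, R2: R3=0&(-8)=0
after ADD R4, 4: R4=8+4=12
after SUB R5, 1: R5=5-1=4
CMP R5, 0  (cmp 4,0)
JGT body: taken
after MOD R3, 15: R3=0%15=0
after XOR R2, R5: R2=(-8)^4=-4
after LOAD R2, [R4]: R2=M[12]=28
after AND R3, R2: R3=0&28=0
after ADD R4, 4: R4=12+4=16
after SUB R5, 1: R5=4-1=3
CMP R5, 0  (cmp 3,0)
JGT body: taken
after MOD R3, 15: R3=0%15=0
after XOR R2, R5: R2=28^3=31
after LOAD R2, [R4]: R2=M[16]=0
after AND R3, R2: R3=0&0=0
after ADD R4, 4: R4=16+4=20
after SUB R5, 1: R5=3-1=2
CMP R5, 0  (cmp 2,0)
JGT body: taken
after MOD R3, 15: R3=0%15=0
after XOR R2, R5: R2=0^2=2
after LOAD R2, [R4]: R2=M[20]=-8
after AND R3, R2: R3=0&(-8)=0
after ADD R4, 4: R4=20+4=24
after SUB R5, 1: R5=2-1=1
CMP R5, 0  (cmp 1,0)
JGT body: taken
after MOD R3, 15: R3=0%15=0
after XOR R2, R5: R2=(-8)^1=-7
after LOAD R2, [R4]: R2=M[24]=-8
after AND R3, R2: R3=0&(-8)=0
after ADD R4, 4: R4=24+4=28
after SUB R5, 1: R5=1-1=0
CMP R5, 0  (cmp 0,0)
JGT body: not taken
STORE R3, [20] → M[20]=0
halt.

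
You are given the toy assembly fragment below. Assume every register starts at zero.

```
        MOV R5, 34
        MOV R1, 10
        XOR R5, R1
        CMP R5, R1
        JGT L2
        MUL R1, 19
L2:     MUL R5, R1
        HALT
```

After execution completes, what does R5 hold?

after MOV R5, 34: R5=34
after MOV R1, 10: R1=10
after XOR R5, R1: R5=34^10=40
CMP R5, R1  (cmp 40,10)
JGT L2: taken
after MUL R5, R1: R5=40*10=400
halt.

400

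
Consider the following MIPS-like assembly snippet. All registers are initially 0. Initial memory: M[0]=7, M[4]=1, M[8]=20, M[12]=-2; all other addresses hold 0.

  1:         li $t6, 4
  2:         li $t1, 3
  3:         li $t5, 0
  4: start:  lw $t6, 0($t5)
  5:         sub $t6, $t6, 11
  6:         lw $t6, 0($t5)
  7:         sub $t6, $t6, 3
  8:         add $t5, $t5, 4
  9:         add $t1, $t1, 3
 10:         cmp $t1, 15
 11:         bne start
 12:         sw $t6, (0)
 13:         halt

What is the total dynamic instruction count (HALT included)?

$t6=4
$t1=3
$t5=0
$t6=M[0]=7
$t6=7-11=-4
$t6=M[0]=7
$t6=7-3=4
$t5=0+4=4
$t1=3+3=6
cmp $t1, 15  (cmp 6,15)
bne start: taken
$t6=M[4]=1
$t6=1-11=-10
$t6=M[4]=1
$t6=1-3=-2
$t5=4+4=8
$t1=6+3=9
cmp $t1, 15  (cmp 9,15)
bne start: taken
$t6=M[8]=20
$t6=20-11=9
$t6=M[8]=20
$t6=20-3=17
$t5=8+4=12
$t1=9+3=12
cmp $t1, 15  (cmp 12,15)
bne start: taken
$t6=M[12]=-2
$t6=(-2)-11=-13
$t6=M[12]=-2
$t6=(-2)-3=-5
$t5=12+4=16
$t1=12+3=15
cmp $t1, 15  (cmp 15,15)
bne start: not taken
sw $t6, (0) → M[0]=-5
halt.
Total executed instructions: 37.

37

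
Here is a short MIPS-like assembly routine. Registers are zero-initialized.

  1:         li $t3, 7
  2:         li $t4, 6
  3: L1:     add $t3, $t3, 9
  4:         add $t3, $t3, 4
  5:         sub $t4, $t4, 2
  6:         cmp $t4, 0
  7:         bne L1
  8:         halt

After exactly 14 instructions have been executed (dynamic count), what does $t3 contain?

li $t3, 7 → $t3=7
li $t4, 6 → $t4=6
add $t3, $t3, 9 → $t3=7+9=16
add $t3, $t3, 4 → $t3=16+4=20
sub $t4, $t4, 2 → $t4=6-2=4
cmp $t4, 0  (cmp 4,0)
bne L1: taken
add $t3, $t3, 9 → $t3=20+9=29
add $t3, $t3, 4 → $t3=29+4=33
sub $t4, $t4, 2 → $t4=4-2=2
cmp $t4, 0  (cmp 2,0)
bne L1: taken
add $t3, $t3, 9 → $t3=33+9=42
add $t3, $t3, 4 → $t3=42+4=46
After step 14: $t3 = 46.

46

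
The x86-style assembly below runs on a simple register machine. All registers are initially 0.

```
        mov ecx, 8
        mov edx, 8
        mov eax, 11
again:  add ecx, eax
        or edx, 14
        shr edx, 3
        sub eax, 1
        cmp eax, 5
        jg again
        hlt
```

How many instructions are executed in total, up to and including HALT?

mov ecx, 8 → ecx=8
mov edx, 8 → edx=8
mov eax, 11 → eax=11
add ecx, eax → ecx=8+11=19
or edx, 14 → edx=8|14=14
shr edx, 3 → edx=14>>3=1
sub eax, 1 → eax=11-1=10
cmp eax, 5  (cmp 10,5)
jg again: taken
add ecx, eax → ecx=19+10=29
or edx, 14 → edx=1|14=15
shr edx, 3 → edx=15>>3=1
sub eax, 1 → eax=10-1=9
cmp eax, 5  (cmp 9,5)
jg again: taken
add ecx, eax → ecx=29+9=38
or edx, 14 → edx=1|14=15
shr edx, 3 → edx=15>>3=1
sub eax, 1 → eax=9-1=8
cmp eax, 5  (cmp 8,5)
jg again: taken
add ecx, eax → ecx=38+8=46
or edx, 14 → edx=1|14=15
shr edx, 3 → edx=15>>3=1
sub eax, 1 → eax=8-1=7
cmp eax, 5  (cmp 7,5)
jg again: taken
add ecx, eax → ecx=46+7=53
or edx, 14 → edx=1|14=15
shr edx, 3 → edx=15>>3=1
sub eax, 1 → eax=7-1=6
cmp eax, 5  (cmp 6,5)
jg again: taken
add ecx, eax → ecx=53+6=59
or edx, 14 → edx=1|14=15
shr edx, 3 → edx=15>>3=1
sub eax, 1 → eax=6-1=5
cmp eax, 5  (cmp 5,5)
jg again: not taken
halt.
Total executed instructions: 40.

40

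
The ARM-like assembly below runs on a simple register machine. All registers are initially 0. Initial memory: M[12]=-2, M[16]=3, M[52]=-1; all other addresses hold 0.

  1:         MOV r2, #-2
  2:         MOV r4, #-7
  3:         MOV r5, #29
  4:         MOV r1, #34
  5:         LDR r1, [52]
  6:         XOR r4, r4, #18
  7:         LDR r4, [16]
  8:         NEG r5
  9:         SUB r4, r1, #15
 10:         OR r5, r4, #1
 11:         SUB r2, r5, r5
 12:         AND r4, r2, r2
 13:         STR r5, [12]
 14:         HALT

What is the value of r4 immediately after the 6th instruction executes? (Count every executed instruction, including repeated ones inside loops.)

after MOV r2, #-2: r2=-2
after MOV r4, #-7: r4=-7
after MOV r5, #29: r5=29
after MOV r1, #34: r1=34
after LDR r1, [52]: r1=M[52]=-1
after XOR r4, r4, #18: r4=(-7)^18=-21
After step 6: r4 = -21.

-21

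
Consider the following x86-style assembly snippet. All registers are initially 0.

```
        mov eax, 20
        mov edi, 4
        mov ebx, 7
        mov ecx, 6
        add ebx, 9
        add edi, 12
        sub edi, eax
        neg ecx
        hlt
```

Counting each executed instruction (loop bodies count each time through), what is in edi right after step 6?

16

eax=20
edi=4
ebx=7
ecx=6
ebx=7+9=16
edi=4+12=16
After step 6: edi = 16.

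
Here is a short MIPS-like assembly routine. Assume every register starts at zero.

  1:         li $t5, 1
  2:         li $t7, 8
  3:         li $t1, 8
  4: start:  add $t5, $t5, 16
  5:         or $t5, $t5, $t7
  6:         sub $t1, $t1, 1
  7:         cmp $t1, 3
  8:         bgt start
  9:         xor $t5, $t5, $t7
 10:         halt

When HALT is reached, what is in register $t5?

81

after li $t5, 1: $t5=1
after li $t7, 8: $t7=8
after li $t1, 8: $t1=8
after add $t5, $t5, 16: $t5=1+16=17
after or $t5, $t5, $t7: $t5=17|8=25
after sub $t1, $t1, 1: $t1=8-1=7
cmp $t1, 3  (cmp 7,3)
bgt start: taken
after add $t5, $t5, 16: $t5=25+16=41
after or $t5, $t5, $t7: $t5=41|8=41
after sub $t1, $t1, 1: $t1=7-1=6
cmp $t1, 3  (cmp 6,3)
bgt start: taken
after add $t5, $t5, 16: $t5=41+16=57
after or $t5, $t5, $t7: $t5=57|8=57
after sub $t1, $t1, 1: $t1=6-1=5
cmp $t1, 3  (cmp 5,3)
bgt start: taken
after add $t5, $t5, 16: $t5=57+16=73
after or $t5, $t5, $t7: $t5=73|8=73
after sub $t1, $t1, 1: $t1=5-1=4
cmp $t1, 3  (cmp 4,3)
bgt start: taken
after add $t5, $t5, 16: $t5=73+16=89
after or $t5, $t5, $t7: $t5=89|8=89
after sub $t1, $t1, 1: $t1=4-1=3
cmp $t1, 3  (cmp 3,3)
bgt start: not taken
after xor $t5, $t5, $t7: $t5=89^8=81
halt.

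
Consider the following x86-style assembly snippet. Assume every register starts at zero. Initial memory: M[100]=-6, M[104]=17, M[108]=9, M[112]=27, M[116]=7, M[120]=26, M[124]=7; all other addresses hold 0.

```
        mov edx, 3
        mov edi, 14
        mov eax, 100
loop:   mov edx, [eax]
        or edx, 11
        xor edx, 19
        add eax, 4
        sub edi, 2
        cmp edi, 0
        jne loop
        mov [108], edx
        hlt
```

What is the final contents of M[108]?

28

edx=3
edi=14
eax=100
edx=M[100]=-6
edx=(-6)|11=-5
edx=(-5)^19=-24
eax=100+4=104
edi=14-2=12
cmp edi, 0  (cmp 12,0)
jne loop: taken
edx=M[104]=17
edx=17|11=27
edx=27^19=8
eax=104+4=108
edi=12-2=10
cmp edi, 0  (cmp 10,0)
jne loop: taken
edx=M[108]=9
edx=9|11=11
edx=11^19=24
eax=108+4=112
edi=10-2=8
cmp edi, 0  (cmp 8,0)
jne loop: taken
edx=M[112]=27
edx=27|11=27
edx=27^19=8
eax=112+4=116
edi=8-2=6
cmp edi, 0  (cmp 6,0)
jne loop: taken
edx=M[116]=7
edx=7|11=15
edx=15^19=28
eax=116+4=120
edi=6-2=4
cmp edi, 0  (cmp 4,0)
jne loop: taken
edx=M[120]=26
edx=26|11=27
edx=27^19=8
eax=120+4=124
edi=4-2=2
cmp edi, 0  (cmp 2,0)
jne loop: taken
edx=M[124]=7
edx=7|11=15
edx=15^19=28
eax=124+4=128
edi=2-2=0
cmp edi, 0  (cmp 0,0)
jne loop: not taken
mov [108], edx → M[108]=28
halt.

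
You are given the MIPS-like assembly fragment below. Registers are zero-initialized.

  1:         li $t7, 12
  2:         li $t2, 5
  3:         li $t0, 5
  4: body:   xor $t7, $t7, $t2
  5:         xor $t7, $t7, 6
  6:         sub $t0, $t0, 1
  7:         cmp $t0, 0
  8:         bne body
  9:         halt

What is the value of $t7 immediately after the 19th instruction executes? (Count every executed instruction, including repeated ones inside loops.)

10

after li $t7, 12: $t7=12
after li $t2, 5: $t2=5
after li $t0, 5: $t0=5
after xor $t7, $t7, $t2: $t7=12^5=9
after xor $t7, $t7, 6: $t7=9^6=15
after sub $t0, $t0, 1: $t0=5-1=4
cmp $t0, 0  (cmp 4,0)
bne body: taken
after xor $t7, $t7, $t2: $t7=15^5=10
after xor $t7, $t7, 6: $t7=10^6=12
after sub $t0, $t0, 1: $t0=4-1=3
cmp $t0, 0  (cmp 3,0)
bne body: taken
after xor $t7, $t7, $t2: $t7=12^5=9
after xor $t7, $t7, 6: $t7=9^6=15
after sub $t0, $t0, 1: $t0=3-1=2
cmp $t0, 0  (cmp 2,0)
bne body: taken
after xor $t7, $t7, $t2: $t7=15^5=10
After step 19: $t7 = 10.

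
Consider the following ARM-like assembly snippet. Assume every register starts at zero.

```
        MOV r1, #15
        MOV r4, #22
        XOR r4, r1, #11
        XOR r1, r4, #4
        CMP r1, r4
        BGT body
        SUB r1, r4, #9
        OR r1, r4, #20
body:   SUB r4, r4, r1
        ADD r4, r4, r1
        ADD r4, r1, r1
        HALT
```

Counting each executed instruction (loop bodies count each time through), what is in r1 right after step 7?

after MOV r1, #15: r1=15
after MOV r4, #22: r4=22
after XOR r4, r1, #11: r4=15^11=4
after XOR r1, r4, #4: r1=4^4=0
CMP r1, r4  (cmp 0,4)
BGT body: not taken
after SUB r1, r4, #9: r1=4-9=-5
After step 7: r1 = -5.

-5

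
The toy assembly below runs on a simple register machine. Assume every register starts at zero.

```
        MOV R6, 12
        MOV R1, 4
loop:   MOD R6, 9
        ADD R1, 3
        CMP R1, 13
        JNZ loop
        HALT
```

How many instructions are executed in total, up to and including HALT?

15

R6=12
R1=4
R6=12%9=3
R1=4+3=7
CMP R1, 13  (cmp 7,13)
JNZ loop: taken
R6=3%9=3
R1=7+3=10
CMP R1, 13  (cmp 10,13)
JNZ loop: taken
R6=3%9=3
R1=10+3=13
CMP R1, 13  (cmp 13,13)
JNZ loop: not taken
halt.
Total executed instructions: 15.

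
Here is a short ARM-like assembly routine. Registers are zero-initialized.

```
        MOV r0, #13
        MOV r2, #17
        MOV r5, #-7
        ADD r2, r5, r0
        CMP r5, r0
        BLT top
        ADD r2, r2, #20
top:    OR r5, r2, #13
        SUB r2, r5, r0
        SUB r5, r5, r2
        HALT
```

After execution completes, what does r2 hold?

2

MOV r0, #13 → r0=13
MOV r2, #17 → r2=17
MOV r5, #-7 → r5=-7
ADD r2, r5, r0 → r2=(-7)+13=6
CMP r5, r0  (cmp -7,13)
BLT top: taken
OR r5, r2, #13 → r5=6|13=15
SUB r2, r5, r0 → r2=15-13=2
SUB r5, r5, r2 → r5=15-2=13
halt.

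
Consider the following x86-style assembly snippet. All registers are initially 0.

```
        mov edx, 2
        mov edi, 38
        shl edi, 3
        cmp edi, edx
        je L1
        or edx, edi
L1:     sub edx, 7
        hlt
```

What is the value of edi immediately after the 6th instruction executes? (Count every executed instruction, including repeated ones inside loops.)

after mov edx, 2: edx=2
after mov edi, 38: edi=38
after shl edi, 3: edi=38<<3=304
cmp edi, edx  (cmp 304,2)
je L1: not taken
after or edx, edi: edx=2|304=306
After step 6: edi = 304.

304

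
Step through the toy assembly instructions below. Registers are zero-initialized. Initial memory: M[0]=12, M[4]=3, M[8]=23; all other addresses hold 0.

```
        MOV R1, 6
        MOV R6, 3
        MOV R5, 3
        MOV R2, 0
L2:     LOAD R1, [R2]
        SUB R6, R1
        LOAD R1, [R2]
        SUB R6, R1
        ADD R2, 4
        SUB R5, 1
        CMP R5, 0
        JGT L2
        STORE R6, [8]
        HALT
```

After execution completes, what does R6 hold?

after MOV R1, 6: R1=6
after MOV R6, 3: R6=3
after MOV R5, 3: R5=3
after MOV R2, 0: R2=0
after LOAD R1, [R2]: R1=M[0]=12
after SUB R6, R1: R6=3-12=-9
after LOAD R1, [R2]: R1=M[0]=12
after SUB R6, R1: R6=(-9)-12=-21
after ADD R2, 4: R2=0+4=4
after SUB R5, 1: R5=3-1=2
CMP R5, 0  (cmp 2,0)
JGT L2: taken
after LOAD R1, [R2]: R1=M[4]=3
after SUB R6, R1: R6=(-21)-3=-24
after LOAD R1, [R2]: R1=M[4]=3
after SUB R6, R1: R6=(-24)-3=-27
after ADD R2, 4: R2=4+4=8
after SUB R5, 1: R5=2-1=1
CMP R5, 0  (cmp 1,0)
JGT L2: taken
after LOAD R1, [R2]: R1=M[8]=23
after SUB R6, R1: R6=(-27)-23=-50
after LOAD R1, [R2]: R1=M[8]=23
after SUB R6, R1: R6=(-50)-23=-73
after ADD R2, 4: R2=8+4=12
after SUB R5, 1: R5=1-1=0
CMP R5, 0  (cmp 0,0)
JGT L2: not taken
STORE R6, [8] → M[8]=-73
halt.

-73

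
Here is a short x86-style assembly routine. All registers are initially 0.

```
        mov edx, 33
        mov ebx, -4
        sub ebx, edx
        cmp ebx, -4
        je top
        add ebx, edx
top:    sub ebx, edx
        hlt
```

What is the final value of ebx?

mov edx, 33 → edx=33
mov ebx, -4 → ebx=-4
sub ebx, edx → ebx=(-4)-33=-37
cmp ebx, -4  (cmp -37,-4)
je top: not taken
add ebx, edx → ebx=(-37)+33=-4
sub ebx, edx → ebx=(-4)-33=-37
halt.

-37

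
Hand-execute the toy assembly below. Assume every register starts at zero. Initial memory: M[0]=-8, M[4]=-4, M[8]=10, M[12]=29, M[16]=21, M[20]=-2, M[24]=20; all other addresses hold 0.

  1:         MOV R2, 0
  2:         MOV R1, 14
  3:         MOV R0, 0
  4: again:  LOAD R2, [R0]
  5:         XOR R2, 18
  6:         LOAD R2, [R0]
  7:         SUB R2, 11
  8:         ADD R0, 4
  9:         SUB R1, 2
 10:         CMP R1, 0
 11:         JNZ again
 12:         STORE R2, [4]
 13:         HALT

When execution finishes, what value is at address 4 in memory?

9

MOV R2, 0 → R2=0
MOV R1, 14 → R1=14
MOV R0, 0 → R0=0
LOAD R2, [R0] → R2=M[0]=-8
XOR R2, 18 → R2=(-8)^18=-22
LOAD R2, [R0] → R2=M[0]=-8
SUB R2, 11 → R2=(-8)-11=-19
ADD R0, 4 → R0=0+4=4
SUB R1, 2 → R1=14-2=12
CMP R1, 0  (cmp 12,0)
JNZ again: taken
LOAD R2, [R0] → R2=M[4]=-4
XOR R2, 18 → R2=(-4)^18=-18
LOAD R2, [R0] → R2=M[4]=-4
SUB R2, 11 → R2=(-4)-11=-15
ADD R0, 4 → R0=4+4=8
SUB R1, 2 → R1=12-2=10
CMP R1, 0  (cmp 10,0)
JNZ again: taken
LOAD R2, [R0] → R2=M[8]=10
XOR R2, 18 → R2=10^18=24
LOAD R2, [R0] → R2=M[8]=10
SUB R2, 11 → R2=10-11=-1
ADD R0, 4 → R0=8+4=12
SUB R1, 2 → R1=10-2=8
CMP R1, 0  (cmp 8,0)
JNZ again: taken
LOAD R2, [R0] → R2=M[12]=29
XOR R2, 18 → R2=29^18=15
LOAD R2, [R0] → R2=M[12]=29
SUB R2, 11 → R2=29-11=18
ADD R0, 4 → R0=12+4=16
SUB R1, 2 → R1=8-2=6
CMP R1, 0  (cmp 6,0)
JNZ again: taken
LOAD R2, [R0] → R2=M[16]=21
XOR R2, 18 → R2=21^18=7
LOAD R2, [R0] → R2=M[16]=21
SUB R2, 11 → R2=21-11=10
ADD R0, 4 → R0=16+4=20
SUB R1, 2 → R1=6-2=4
CMP R1, 0  (cmp 4,0)
JNZ again: taken
LOAD R2, [R0] → R2=M[20]=-2
XOR R2, 18 → R2=(-2)^18=-20
LOAD R2, [R0] → R2=M[20]=-2
SUB R2, 11 → R2=(-2)-11=-13
ADD R0, 4 → R0=20+4=24
SUB R1, 2 → R1=4-2=2
CMP R1, 0  (cmp 2,0)
JNZ again: taken
LOAD R2, [R0] → R2=M[24]=20
XOR R2, 18 → R2=20^18=6
LOAD R2, [R0] → R2=M[24]=20
SUB R2, 11 → R2=20-11=9
ADD R0, 4 → R0=24+4=28
SUB R1, 2 → R1=2-2=0
CMP R1, 0  (cmp 0,0)
JNZ again: not taken
STORE R2, [4] → M[4]=9
halt.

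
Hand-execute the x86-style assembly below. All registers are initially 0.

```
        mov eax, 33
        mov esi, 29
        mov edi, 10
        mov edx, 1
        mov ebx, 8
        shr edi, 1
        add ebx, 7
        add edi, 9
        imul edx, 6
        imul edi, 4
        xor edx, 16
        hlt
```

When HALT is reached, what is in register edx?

after mov eax, 33: eax=33
after mov esi, 29: esi=29
after mov edi, 10: edi=10
after mov edx, 1: edx=1
after mov ebx, 8: ebx=8
after shr edi, 1: edi=10>>1=5
after add ebx, 7: ebx=8+7=15
after add edi, 9: edi=5+9=14
after imul edx, 6: edx=1*6=6
after imul edi, 4: edi=14*4=56
after xor edx, 16: edx=6^16=22
halt.

22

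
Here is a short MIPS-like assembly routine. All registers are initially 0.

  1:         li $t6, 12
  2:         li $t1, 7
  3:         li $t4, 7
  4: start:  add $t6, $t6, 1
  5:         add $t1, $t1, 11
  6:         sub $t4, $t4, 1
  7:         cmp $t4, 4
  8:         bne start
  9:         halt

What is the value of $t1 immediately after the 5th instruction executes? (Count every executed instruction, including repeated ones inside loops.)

18

after li $t6, 12: $t6=12
after li $t1, 7: $t1=7
after li $t4, 7: $t4=7
after add $t6, $t6, 1: $t6=12+1=13
after add $t1, $t1, 11: $t1=7+11=18
After step 5: $t1 = 18.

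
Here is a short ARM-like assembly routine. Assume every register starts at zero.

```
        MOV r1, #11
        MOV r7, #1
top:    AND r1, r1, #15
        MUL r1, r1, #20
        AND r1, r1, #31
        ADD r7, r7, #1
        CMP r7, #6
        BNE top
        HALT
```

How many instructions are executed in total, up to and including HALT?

33

r1=11
r7=1
r1=11&15=11
r1=11*20=220
r1=220&31=28
r7=1+1=2
CMP r7, #6  (cmp 2,6)
BNE top: taken
r1=28&15=12
r1=12*20=240
r1=240&31=16
r7=2+1=3
CMP r7, #6  (cmp 3,6)
BNE top: taken
r1=16&15=0
r1=0*20=0
r1=0&31=0
r7=3+1=4
CMP r7, #6  (cmp 4,6)
BNE top: taken
r1=0&15=0
r1=0*20=0
r1=0&31=0
r7=4+1=5
CMP r7, #6  (cmp 5,6)
BNE top: taken
r1=0&15=0
r1=0*20=0
r1=0&31=0
r7=5+1=6
CMP r7, #6  (cmp 6,6)
BNE top: not taken
halt.
Total executed instructions: 33.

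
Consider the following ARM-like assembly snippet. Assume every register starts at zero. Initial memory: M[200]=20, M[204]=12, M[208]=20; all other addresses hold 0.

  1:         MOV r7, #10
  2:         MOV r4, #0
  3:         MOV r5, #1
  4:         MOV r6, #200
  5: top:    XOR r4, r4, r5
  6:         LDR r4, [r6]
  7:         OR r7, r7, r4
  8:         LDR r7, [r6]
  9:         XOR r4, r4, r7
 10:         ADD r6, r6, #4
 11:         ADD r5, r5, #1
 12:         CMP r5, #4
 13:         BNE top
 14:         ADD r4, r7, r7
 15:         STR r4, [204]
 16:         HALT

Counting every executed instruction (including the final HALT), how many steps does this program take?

after MOV r7, #10: r7=10
after MOV r4, #0: r4=0
after MOV r5, #1: r5=1
after MOV r6, #200: r6=200
after XOR r4, r4, r5: r4=0^1=1
after LDR r4, [r6]: r4=M[200]=20
after OR r7, r7, r4: r7=10|20=30
after LDR r7, [r6]: r7=M[200]=20
after XOR r4, r4, r7: r4=20^20=0
after ADD r6, r6, #4: r6=200+4=204
after ADD r5, r5, #1: r5=1+1=2
CMP r5, #4  (cmp 2,4)
BNE top: taken
after XOR r4, r4, r5: r4=0^2=2
after LDR r4, [r6]: r4=M[204]=12
after OR r7, r7, r4: r7=20|12=28
after LDR r7, [r6]: r7=M[204]=12
after XOR r4, r4, r7: r4=12^12=0
after ADD r6, r6, #4: r6=204+4=208
after ADD r5, r5, #1: r5=2+1=3
CMP r5, #4  (cmp 3,4)
BNE top: taken
after XOR r4, r4, r5: r4=0^3=3
after LDR r4, [r6]: r4=M[208]=20
after OR r7, r7, r4: r7=12|20=28
after LDR r7, [r6]: r7=M[208]=20
after XOR r4, r4, r7: r4=20^20=0
after ADD r6, r6, #4: r6=208+4=212
after ADD r5, r5, #1: r5=3+1=4
CMP r5, #4  (cmp 4,4)
BNE top: not taken
after ADD r4, r7, r7: r4=20+20=40
STR r4, [204] → M[204]=40
halt.
Total executed instructions: 34.

34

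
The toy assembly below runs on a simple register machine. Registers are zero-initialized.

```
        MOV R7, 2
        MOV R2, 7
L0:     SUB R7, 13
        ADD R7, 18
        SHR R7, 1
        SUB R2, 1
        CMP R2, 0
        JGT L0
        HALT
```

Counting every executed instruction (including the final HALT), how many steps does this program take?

45

after MOV R7, 2: R7=2
after MOV R2, 7: R2=7
after SUB R7, 13: R7=2-13=-11
after ADD R7, 18: R7=(-11)+18=7
after SHR R7, 1: R7=7>>1=3
after SUB R2, 1: R2=7-1=6
CMP R2, 0  (cmp 6,0)
JGT L0: taken
after SUB R7, 13: R7=3-13=-10
after ADD R7, 18: R7=(-10)+18=8
after SHR R7, 1: R7=8>>1=4
after SUB R2, 1: R2=6-1=5
CMP R2, 0  (cmp 5,0)
JGT L0: taken
after SUB R7, 13: R7=4-13=-9
after ADD R7, 18: R7=(-9)+18=9
after SHR R7, 1: R7=9>>1=4
after SUB R2, 1: R2=5-1=4
CMP R2, 0  (cmp 4,0)
JGT L0: taken
after SUB R7, 13: R7=4-13=-9
after ADD R7, 18: R7=(-9)+18=9
after SHR R7, 1: R7=9>>1=4
after SUB R2, 1: R2=4-1=3
CMP R2, 0  (cmp 3,0)
JGT L0: taken
after SUB R7, 13: R7=4-13=-9
after ADD R7, 18: R7=(-9)+18=9
after SHR R7, 1: R7=9>>1=4
after SUB R2, 1: R2=3-1=2
CMP R2, 0  (cmp 2,0)
JGT L0: taken
after SUB R7, 13: R7=4-13=-9
after ADD R7, 18: R7=(-9)+18=9
after SHR R7, 1: R7=9>>1=4
after SUB R2, 1: R2=2-1=1
CMP R2, 0  (cmp 1,0)
JGT L0: taken
after SUB R7, 13: R7=4-13=-9
after ADD R7, 18: R7=(-9)+18=9
after SHR R7, 1: R7=9>>1=4
after SUB R2, 1: R2=1-1=0
CMP R2, 0  (cmp 0,0)
JGT L0: not taken
halt.
Total executed instructions: 45.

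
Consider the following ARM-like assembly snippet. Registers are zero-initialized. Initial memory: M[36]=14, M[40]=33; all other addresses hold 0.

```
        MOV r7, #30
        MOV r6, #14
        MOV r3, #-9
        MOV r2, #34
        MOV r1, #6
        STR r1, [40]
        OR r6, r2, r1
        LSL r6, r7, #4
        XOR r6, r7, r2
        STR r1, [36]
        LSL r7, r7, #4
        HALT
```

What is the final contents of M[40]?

6

MOV r7, #30 → r7=30
MOV r6, #14 → r6=14
MOV r3, #-9 → r3=-9
MOV r2, #34 → r2=34
MOV r1, #6 → r1=6
STR r1, [40] → M[40]=6
OR r6, r2, r1 → r6=34|6=38
LSL r6, r7, #4 → r6=30<<4=480
XOR r6, r7, r2 → r6=30^34=60
STR r1, [36] → M[36]=6
LSL r7, r7, #4 → r7=30<<4=480
halt.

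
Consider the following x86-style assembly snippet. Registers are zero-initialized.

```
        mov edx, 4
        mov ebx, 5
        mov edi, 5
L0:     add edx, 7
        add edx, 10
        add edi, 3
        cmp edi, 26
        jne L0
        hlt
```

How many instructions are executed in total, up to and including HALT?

edx=4
ebx=5
edi=5
edx=4+7=11
edx=11+10=21
edi=5+3=8
cmp edi, 26  (cmp 8,26)
jne L0: taken
edx=21+7=28
edx=28+10=38
edi=8+3=11
cmp edi, 26  (cmp 11,26)
jne L0: taken
edx=38+7=45
edx=45+10=55
edi=11+3=14
cmp edi, 26  (cmp 14,26)
jne L0: taken
edx=55+7=62
edx=62+10=72
edi=14+3=17
cmp edi, 26  (cmp 17,26)
jne L0: taken
edx=72+7=79
edx=79+10=89
edi=17+3=20
cmp edi, 26  (cmp 20,26)
jne L0: taken
edx=89+7=96
edx=96+10=106
edi=20+3=23
cmp edi, 26  (cmp 23,26)
jne L0: taken
edx=106+7=113
edx=113+10=123
edi=23+3=26
cmp edi, 26  (cmp 26,26)
jne L0: not taken
halt.
Total executed instructions: 39.

39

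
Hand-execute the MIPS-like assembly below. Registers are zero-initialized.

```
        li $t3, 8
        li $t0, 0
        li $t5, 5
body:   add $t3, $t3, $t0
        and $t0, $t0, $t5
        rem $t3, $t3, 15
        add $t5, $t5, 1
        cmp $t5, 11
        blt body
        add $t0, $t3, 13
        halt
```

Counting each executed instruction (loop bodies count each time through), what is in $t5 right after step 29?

9

li $t3, 8 → $t3=8
li $t0, 0 → $t0=0
li $t5, 5 → $t5=5
add $t3, $t3, $t0 → $t3=8+0=8
and $t0, $t0, $t5 → $t0=0&5=0
rem $t3, $t3, 15 → $t3=8%15=8
add $t5, $t5, 1 → $t5=5+1=6
cmp $t5, 11  (cmp 6,11)
blt body: taken
add $t3, $t3, $t0 → $t3=8+0=8
and $t0, $t0, $t5 → $t0=0&6=0
rem $t3, $t3, 15 → $t3=8%15=8
add $t5, $t5, 1 → $t5=6+1=7
cmp $t5, 11  (cmp 7,11)
blt body: taken
add $t3, $t3, $t0 → $t3=8+0=8
and $t0, $t0, $t5 → $t0=0&7=0
rem $t3, $t3, 15 → $t3=8%15=8
add $t5, $t5, 1 → $t5=7+1=8
cmp $t5, 11  (cmp 8,11)
blt body: taken
add $t3, $t3, $t0 → $t3=8+0=8
and $t0, $t0, $t5 → $t0=0&8=0
rem $t3, $t3, 15 → $t3=8%15=8
add $t5, $t5, 1 → $t5=8+1=9
cmp $t5, 11  (cmp 9,11)
blt body: taken
add $t3, $t3, $t0 → $t3=8+0=8
and $t0, $t0, $t5 → $t0=0&9=0
After step 29: $t5 = 9.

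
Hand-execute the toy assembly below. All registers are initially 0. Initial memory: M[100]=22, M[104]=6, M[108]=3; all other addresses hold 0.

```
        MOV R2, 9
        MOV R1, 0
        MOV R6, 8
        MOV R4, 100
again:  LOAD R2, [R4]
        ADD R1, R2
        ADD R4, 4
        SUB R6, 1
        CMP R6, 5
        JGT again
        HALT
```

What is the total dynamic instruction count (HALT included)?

R2=9
R1=0
R6=8
R4=100
R2=M[100]=22
R1=0+22=22
R4=100+4=104
R6=8-1=7
CMP R6, 5  (cmp 7,5)
JGT again: taken
R2=M[104]=6
R1=22+6=28
R4=104+4=108
R6=7-1=6
CMP R6, 5  (cmp 6,5)
JGT again: taken
R2=M[108]=3
R1=28+3=31
R4=108+4=112
R6=6-1=5
CMP R6, 5  (cmp 5,5)
JGT again: not taken
halt.
Total executed instructions: 23.

23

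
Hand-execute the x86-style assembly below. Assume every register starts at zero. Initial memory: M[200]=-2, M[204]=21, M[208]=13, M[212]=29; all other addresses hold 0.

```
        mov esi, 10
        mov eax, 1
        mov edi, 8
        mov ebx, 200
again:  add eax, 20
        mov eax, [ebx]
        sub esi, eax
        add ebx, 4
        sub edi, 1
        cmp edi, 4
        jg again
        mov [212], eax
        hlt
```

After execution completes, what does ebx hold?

after mov esi, 10: esi=10
after mov eax, 1: eax=1
after mov edi, 8: edi=8
after mov ebx, 200: ebx=200
after add eax, 20: eax=1+20=21
after mov eax, [ebx]: eax=M[200]=-2
after sub esi, eax: esi=10-(-2)=12
after add ebx, 4: ebx=200+4=204
after sub edi, 1: edi=8-1=7
cmp edi, 4  (cmp 7,4)
jg again: taken
after add eax, 20: eax=(-2)+20=18
after mov eax, [ebx]: eax=M[204]=21
after sub esi, eax: esi=12-21=-9
after add ebx, 4: ebx=204+4=208
after sub edi, 1: edi=7-1=6
cmp edi, 4  (cmp 6,4)
jg again: taken
after add eax, 20: eax=21+20=41
after mov eax, [ebx]: eax=M[208]=13
after sub esi, eax: esi=(-9)-13=-22
after add ebx, 4: ebx=208+4=212
after sub edi, 1: edi=6-1=5
cmp edi, 4  (cmp 5,4)
jg again: taken
after add eax, 20: eax=13+20=33
after mov eax, [ebx]: eax=M[212]=29
after sub esi, eax: esi=(-22)-29=-51
after add ebx, 4: ebx=212+4=216
after sub edi, 1: edi=5-1=4
cmp edi, 4  (cmp 4,4)
jg again: not taken
mov [212], eax → M[212]=29
halt.

216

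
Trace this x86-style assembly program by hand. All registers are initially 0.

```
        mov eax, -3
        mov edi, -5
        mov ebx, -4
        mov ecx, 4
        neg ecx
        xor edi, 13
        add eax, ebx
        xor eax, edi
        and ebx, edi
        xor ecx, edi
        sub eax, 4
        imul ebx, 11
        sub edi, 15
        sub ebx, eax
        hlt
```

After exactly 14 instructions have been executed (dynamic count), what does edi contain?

-25

after mov eax, -3: eax=-3
after mov edi, -5: edi=-5
after mov ebx, -4: ebx=-4
after mov ecx, 4: ecx=4
after neg ecx: ecx=-(4)=-4
after xor edi, 13: edi=(-5)^13=-10
after add eax, ebx: eax=(-3)+(-4)=-7
after xor eax, edi: eax=(-7)^(-10)=15
after and ebx, edi: ebx=(-4)&(-10)=-12
after xor ecx, edi: ecx=(-4)^(-10)=10
after sub eax, 4: eax=15-4=11
after imul ebx, 11: ebx=(-12)*11=-132
after sub edi, 15: edi=(-10)-15=-25
after sub ebx, eax: ebx=(-132)-11=-143
After step 14: edi = -25.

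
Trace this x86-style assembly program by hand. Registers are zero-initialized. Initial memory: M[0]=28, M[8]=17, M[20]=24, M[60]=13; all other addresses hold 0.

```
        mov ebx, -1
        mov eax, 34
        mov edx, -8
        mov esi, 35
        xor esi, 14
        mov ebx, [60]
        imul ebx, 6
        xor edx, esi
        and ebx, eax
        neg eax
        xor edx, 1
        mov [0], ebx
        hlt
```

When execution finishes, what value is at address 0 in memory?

after mov ebx, -1: ebx=-1
after mov eax, 34: eax=34
after mov edx, -8: edx=-8
after mov esi, 35: esi=35
after xor esi, 14: esi=35^14=45
after mov ebx, [60]: ebx=M[60]=13
after imul ebx, 6: ebx=13*6=78
after xor edx, esi: edx=(-8)^45=-43
after and ebx, eax: ebx=78&34=2
after neg eax: eax=-(34)=-34
after xor edx, 1: edx=(-43)^1=-44
mov [0], ebx → M[0]=2
halt.

2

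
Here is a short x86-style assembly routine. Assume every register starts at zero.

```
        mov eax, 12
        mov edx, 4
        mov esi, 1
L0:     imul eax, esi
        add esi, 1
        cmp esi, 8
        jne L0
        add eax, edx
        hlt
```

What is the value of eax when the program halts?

eax=12
edx=4
esi=1
eax=12*1=12
esi=1+1=2
cmp esi, 8  (cmp 2,8)
jne L0: taken
eax=12*2=24
esi=2+1=3
cmp esi, 8  (cmp 3,8)
jne L0: taken
eax=24*3=72
esi=3+1=4
cmp esi, 8  (cmp 4,8)
jne L0: taken
eax=72*4=288
esi=4+1=5
cmp esi, 8  (cmp 5,8)
jne L0: taken
eax=288*5=1440
esi=5+1=6
cmp esi, 8  (cmp 6,8)
jne L0: taken
eax=1440*6=8640
esi=6+1=7
cmp esi, 8  (cmp 7,8)
jne L0: taken
eax=8640*7=60480
esi=7+1=8
cmp esi, 8  (cmp 8,8)
jne L0: not taken
eax=60480+4=60484
halt.

60484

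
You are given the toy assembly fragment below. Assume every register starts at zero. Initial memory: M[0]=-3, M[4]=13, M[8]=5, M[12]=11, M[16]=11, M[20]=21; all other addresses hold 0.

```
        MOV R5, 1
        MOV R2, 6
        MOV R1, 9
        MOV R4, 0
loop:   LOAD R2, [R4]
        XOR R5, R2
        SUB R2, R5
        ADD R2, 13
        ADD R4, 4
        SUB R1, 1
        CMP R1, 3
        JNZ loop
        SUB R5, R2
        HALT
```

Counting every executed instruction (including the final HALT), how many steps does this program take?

after MOV R5, 1: R5=1
after MOV R2, 6: R2=6
after MOV R1, 9: R1=9
after MOV R4, 0: R4=0
after LOAD R2, [R4]: R2=M[0]=-3
after XOR R5, R2: R5=1^(-3)=-4
after SUB R2, R5: R2=(-3)-(-4)=1
after ADD R2, 13: R2=1+13=14
after ADD R4, 4: R4=0+4=4
after SUB R1, 1: R1=9-1=8
CMP R1, 3  (cmp 8,3)
JNZ loop: taken
after LOAD R2, [R4]: R2=M[4]=13
after XOR R5, R2: R5=(-4)^13=-15
after SUB R2, R5: R2=13-(-15)=28
after ADD R2, 13: R2=28+13=41
after ADD R4, 4: R4=4+4=8
after SUB R1, 1: R1=8-1=7
CMP R1, 3  (cmp 7,3)
JNZ loop: taken
after LOAD R2, [R4]: R2=M[8]=5
after XOR R5, R2: R5=(-15)^5=-12
after SUB R2, R5: R2=5-(-12)=17
after ADD R2, 13: R2=17+13=30
after ADD R4, 4: R4=8+4=12
after SUB R1, 1: R1=7-1=6
CMP R1, 3  (cmp 6,3)
JNZ loop: taken
after LOAD R2, [R4]: R2=M[12]=11
after XOR R5, R2: R5=(-12)^11=-1
after SUB R2, R5: R2=11-(-1)=12
after ADD R2, 13: R2=12+13=25
after ADD R4, 4: R4=12+4=16
after SUB R1, 1: R1=6-1=5
CMP R1, 3  (cmp 5,3)
JNZ loop: taken
after LOAD R2, [R4]: R2=M[16]=11
after XOR R5, R2: R5=(-1)^11=-12
after SUB R2, R5: R2=11-(-12)=23
after ADD R2, 13: R2=23+13=36
after ADD R4, 4: R4=16+4=20
after SUB R1, 1: R1=5-1=4
CMP R1, 3  (cmp 4,3)
JNZ loop: taken
after LOAD R2, [R4]: R2=M[20]=21
after XOR R5, R2: R5=(-12)^21=-31
after SUB R2, R5: R2=21-(-31)=52
after ADD R2, 13: R2=52+13=65
after ADD R4, 4: R4=20+4=24
after SUB R1, 1: R1=4-1=3
CMP R1, 3  (cmp 3,3)
JNZ loop: not taken
after SUB R5, R2: R5=(-31)-65=-96
halt.
Total executed instructions: 54.

54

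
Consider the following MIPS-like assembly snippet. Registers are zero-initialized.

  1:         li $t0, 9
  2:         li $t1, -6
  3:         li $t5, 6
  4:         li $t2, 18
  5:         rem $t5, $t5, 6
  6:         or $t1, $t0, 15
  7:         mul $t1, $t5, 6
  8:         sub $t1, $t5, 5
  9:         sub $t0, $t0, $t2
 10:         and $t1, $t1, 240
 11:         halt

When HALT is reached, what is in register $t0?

-9

$t0=9
$t1=-6
$t5=6
$t2=18
$t5=6%6=0
$t1=9|15=15
$t1=0*6=0
$t1=0-5=-5
$t0=9-18=-9
$t1=(-5)&240=240
halt.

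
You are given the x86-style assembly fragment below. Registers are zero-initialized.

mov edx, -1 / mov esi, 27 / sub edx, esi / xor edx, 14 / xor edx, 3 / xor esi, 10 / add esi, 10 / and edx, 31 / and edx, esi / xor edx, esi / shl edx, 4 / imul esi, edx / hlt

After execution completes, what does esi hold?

after mov edx, -1: edx=-1
after mov esi, 27: esi=27
after sub edx, esi: edx=(-1)-27=-28
after xor edx, 14: edx=(-28)^14=-22
after xor edx, 3: edx=(-22)^3=-23
after xor esi, 10: esi=27^10=17
after add esi, 10: esi=17+10=27
after and edx, 31: edx=(-23)&31=9
after and edx, esi: edx=9&27=9
after xor edx, esi: edx=9^27=18
after shl edx, 4: edx=18<<4=288
after imul esi, edx: esi=27*288=7776
halt.

7776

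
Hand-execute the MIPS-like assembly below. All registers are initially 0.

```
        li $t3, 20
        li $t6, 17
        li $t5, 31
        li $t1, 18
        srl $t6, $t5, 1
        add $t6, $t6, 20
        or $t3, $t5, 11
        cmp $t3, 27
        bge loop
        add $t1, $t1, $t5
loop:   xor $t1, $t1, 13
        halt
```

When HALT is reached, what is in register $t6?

35

after li $t3, 20: $t3=20
after li $t6, 17: $t6=17
after li $t5, 31: $t5=31
after li $t1, 18: $t1=18
after srl $t6, $t5, 1: $t6=31>>1=15
after add $t6, $t6, 20: $t6=15+20=35
after or $t3, $t5, 11: $t3=31|11=31
cmp $t3, 27  (cmp 31,27)
bge loop: taken
after xor $t1, $t1, 13: $t1=18^13=31
halt.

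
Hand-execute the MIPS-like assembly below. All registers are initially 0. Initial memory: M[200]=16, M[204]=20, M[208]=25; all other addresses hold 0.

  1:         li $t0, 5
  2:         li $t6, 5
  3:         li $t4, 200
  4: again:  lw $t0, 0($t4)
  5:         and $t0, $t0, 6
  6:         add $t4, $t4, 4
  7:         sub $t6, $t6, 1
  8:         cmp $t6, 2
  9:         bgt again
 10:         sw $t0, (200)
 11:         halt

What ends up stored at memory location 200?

0

$t0=5
$t6=5
$t4=200
$t0=M[200]=16
$t0=16&6=0
$t4=200+4=204
$t6=5-1=4
cmp $t6, 2  (cmp 4,2)
bgt again: taken
$t0=M[204]=20
$t0=20&6=4
$t4=204+4=208
$t6=4-1=3
cmp $t6, 2  (cmp 3,2)
bgt again: taken
$t0=M[208]=25
$t0=25&6=0
$t4=208+4=212
$t6=3-1=2
cmp $t6, 2  (cmp 2,2)
bgt again: not taken
sw $t0, (200) → M[200]=0
halt.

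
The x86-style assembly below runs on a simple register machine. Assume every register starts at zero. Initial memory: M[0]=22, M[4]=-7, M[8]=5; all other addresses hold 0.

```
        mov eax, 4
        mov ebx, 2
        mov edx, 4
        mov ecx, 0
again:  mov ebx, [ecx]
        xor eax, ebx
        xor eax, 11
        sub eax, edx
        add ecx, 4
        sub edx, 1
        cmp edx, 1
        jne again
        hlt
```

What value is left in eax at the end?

after mov eax, 4: eax=4
after mov ebx, 2: ebx=2
after mov edx, 4: edx=4
after mov ecx, 0: ecx=0
after mov ebx, [ecx]: ebx=M[0]=22
after xor eax, ebx: eax=4^22=18
after xor eax, 11: eax=18^11=25
after sub eax, edx: eax=25-4=21
after add ecx, 4: ecx=0+4=4
after sub edx, 1: edx=4-1=3
cmp edx, 1  (cmp 3,1)
jne again: taken
after mov ebx, [ecx]: ebx=M[4]=-7
after xor eax, ebx: eax=21^(-7)=-20
after xor eax, 11: eax=(-20)^11=-25
after sub eax, edx: eax=(-25)-3=-28
after add ecx, 4: ecx=4+4=8
after sub edx, 1: edx=3-1=2
cmp edx, 1  (cmp 2,1)
jne again: taken
after mov ebx, [ecx]: ebx=M[8]=5
after xor eax, ebx: eax=(-28)^5=-31
after xor eax, 11: eax=(-31)^11=-22
after sub eax, edx: eax=(-22)-2=-24
after add ecx, 4: ecx=8+4=12
after sub edx, 1: edx=2-1=1
cmp edx, 1  (cmp 1,1)
jne again: not taken
halt.

-24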